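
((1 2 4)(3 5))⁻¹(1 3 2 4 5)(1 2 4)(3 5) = (1 3 2 5 4)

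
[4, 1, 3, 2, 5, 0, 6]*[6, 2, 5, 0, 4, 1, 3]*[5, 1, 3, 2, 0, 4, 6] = [0, 3, 5, 4, 1, 6, 2]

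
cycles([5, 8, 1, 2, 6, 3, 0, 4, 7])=(0 5 3 2 1 8 7 4 6)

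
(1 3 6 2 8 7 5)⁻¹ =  (1 5 7 8 2 6 3)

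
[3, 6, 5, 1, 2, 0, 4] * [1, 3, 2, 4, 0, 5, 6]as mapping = [0→4, 1→6, 2→5, 3→3, 4→2, 5→1, 6→0]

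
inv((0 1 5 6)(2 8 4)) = (0 6 5 1)(2 4 8)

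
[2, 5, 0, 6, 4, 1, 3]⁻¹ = [2, 5, 0, 6, 4, 1, 3]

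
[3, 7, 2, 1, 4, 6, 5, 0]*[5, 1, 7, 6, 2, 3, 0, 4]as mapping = [0→6, 1→4, 2→7, 3→1, 4→2, 5→0, 6→3, 7→5]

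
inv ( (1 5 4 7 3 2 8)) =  (1 8 2 3 7 4 5)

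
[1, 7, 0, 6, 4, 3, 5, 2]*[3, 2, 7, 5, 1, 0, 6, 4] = [2, 4, 3, 6, 1, 5, 0, 7]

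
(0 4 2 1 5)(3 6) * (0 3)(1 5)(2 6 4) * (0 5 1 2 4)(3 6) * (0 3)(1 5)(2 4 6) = (0 6 1 4)(2 5)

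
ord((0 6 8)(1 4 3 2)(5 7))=12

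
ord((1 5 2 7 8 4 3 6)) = 8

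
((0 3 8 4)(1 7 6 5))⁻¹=(0 4 8 3)(1 5 6 7)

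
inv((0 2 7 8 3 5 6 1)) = (0 1 6 5 3 8 7 2)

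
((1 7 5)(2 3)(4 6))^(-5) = (1 7 5)(2 3)(4 6)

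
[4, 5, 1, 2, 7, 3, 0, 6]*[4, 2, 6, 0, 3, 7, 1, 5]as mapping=[0→3, 1→7, 2→2, 3→6, 4→5, 5→0, 6→4, 7→1]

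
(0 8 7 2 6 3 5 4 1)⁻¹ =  (0 1 4 5 3 6 2 7 8)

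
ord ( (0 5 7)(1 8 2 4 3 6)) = 6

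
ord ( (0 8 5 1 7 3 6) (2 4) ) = 14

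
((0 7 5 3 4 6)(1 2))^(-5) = (0 7 5 3 4 6)(1 2)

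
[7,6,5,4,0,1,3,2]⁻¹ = [4,5,7,6,3,2,1,0]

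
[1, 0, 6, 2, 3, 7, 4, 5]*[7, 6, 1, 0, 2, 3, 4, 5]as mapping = [0→6, 1→7, 2→4, 3→1, 4→0, 5→5, 6→2, 7→3]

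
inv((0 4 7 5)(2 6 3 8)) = (0 5 7 4)(2 8 3 6)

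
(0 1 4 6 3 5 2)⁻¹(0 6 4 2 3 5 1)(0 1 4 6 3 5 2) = (0 5 2 4 1 3 6)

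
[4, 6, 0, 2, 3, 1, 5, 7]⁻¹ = [2, 5, 3, 4, 0, 6, 1, 7]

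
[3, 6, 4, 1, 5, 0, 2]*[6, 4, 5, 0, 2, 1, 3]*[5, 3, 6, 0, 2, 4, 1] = [5, 0, 6, 2, 3, 1, 4] 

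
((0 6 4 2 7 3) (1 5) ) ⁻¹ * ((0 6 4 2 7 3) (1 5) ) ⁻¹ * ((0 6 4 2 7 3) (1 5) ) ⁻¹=(0 2) (1 5) (3 4) (6 7) 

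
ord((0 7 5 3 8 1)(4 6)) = 6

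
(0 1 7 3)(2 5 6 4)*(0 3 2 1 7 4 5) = (0 7 2)(1 4)(5 6)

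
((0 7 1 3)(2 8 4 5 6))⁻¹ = (0 3 1 7)(2 6 5 4 8)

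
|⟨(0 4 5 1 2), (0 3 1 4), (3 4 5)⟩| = 720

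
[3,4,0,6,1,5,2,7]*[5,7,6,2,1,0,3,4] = [2,1,5,3,7,0,6,4]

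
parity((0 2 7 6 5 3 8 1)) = odd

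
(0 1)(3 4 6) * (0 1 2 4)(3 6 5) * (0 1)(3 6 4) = (0 2 3 1)(4 5 6)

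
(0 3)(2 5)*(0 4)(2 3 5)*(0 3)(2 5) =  (0 2 5)(3 4)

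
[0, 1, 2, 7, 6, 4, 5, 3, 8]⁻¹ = [0, 1, 2, 7, 5, 6, 4, 3, 8]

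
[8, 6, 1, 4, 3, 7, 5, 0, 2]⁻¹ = [7, 2, 8, 4, 3, 6, 1, 5, 0]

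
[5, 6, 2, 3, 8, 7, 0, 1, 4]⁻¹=[6, 7, 2, 3, 8, 0, 1, 5, 4]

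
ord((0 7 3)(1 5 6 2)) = 12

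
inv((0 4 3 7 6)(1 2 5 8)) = (0 6 7 3 4)(1 8 5 2)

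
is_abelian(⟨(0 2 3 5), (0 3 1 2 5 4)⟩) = no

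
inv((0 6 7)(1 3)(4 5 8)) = (0 7 6)(1 3)(4 8 5)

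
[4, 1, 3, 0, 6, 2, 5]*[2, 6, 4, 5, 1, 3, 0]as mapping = [0→1, 1→6, 2→5, 3→2, 4→0, 5→4, 6→3]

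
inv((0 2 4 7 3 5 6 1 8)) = (0 8 1 6 5 3 7 4 2)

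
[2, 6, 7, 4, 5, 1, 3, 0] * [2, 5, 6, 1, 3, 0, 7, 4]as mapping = [0→6, 1→7, 2→4, 3→3, 4→0, 5→5, 6→1, 7→2]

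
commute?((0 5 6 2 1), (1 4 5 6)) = no:(0 5 6 2 1)*(1 4 5 6) = (0 6 2 4 5 1), (1 4 5 6)*(0 5 6 2 1) = (0 5 2 1 4 6)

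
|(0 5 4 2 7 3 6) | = 7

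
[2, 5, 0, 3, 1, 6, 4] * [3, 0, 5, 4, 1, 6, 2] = [5, 6, 3, 4, 0, 2, 1]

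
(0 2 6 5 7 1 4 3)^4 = (0 7)(1 2)(3 5)(4 6)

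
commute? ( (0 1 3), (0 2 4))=no: (0 1 3)*(0 2 4)=(0 1 3 2 4), (0 2 4)*(0 1 3)=(0 2 4 1 3)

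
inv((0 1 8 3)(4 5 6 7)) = (0 3 8 1)(4 7 6 5)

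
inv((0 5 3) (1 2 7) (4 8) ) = (0 3 5) (1 7 2) (4 8) 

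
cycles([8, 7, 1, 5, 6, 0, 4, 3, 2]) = (0 8 2 1 7 3 5)(4 6)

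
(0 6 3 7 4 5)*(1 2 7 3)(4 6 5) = (0 5)(1 2 7 6)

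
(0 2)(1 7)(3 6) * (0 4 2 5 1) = (0 5 1 7)(2 4)(3 6)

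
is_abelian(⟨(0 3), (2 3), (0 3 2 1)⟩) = no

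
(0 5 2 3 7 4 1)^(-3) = (0 7 5 4 2 1 3)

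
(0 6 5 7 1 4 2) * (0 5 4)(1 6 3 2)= (0 3 2 5 7 6 4 1)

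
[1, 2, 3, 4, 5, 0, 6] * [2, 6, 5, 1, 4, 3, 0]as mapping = [0→6, 1→5, 2→1, 3→4, 4→3, 5→2, 6→0]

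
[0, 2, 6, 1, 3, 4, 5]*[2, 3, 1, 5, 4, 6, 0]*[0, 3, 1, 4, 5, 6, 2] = [1, 3, 0, 4, 6, 5, 2]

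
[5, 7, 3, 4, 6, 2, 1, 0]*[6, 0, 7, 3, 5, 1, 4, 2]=[1, 2, 3, 5, 4, 7, 0, 6]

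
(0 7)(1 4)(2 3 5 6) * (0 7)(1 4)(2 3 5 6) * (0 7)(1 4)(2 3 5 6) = (0 7)(1 4)(2 6 5 3)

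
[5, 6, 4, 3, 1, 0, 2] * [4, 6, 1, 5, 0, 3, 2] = [3, 2, 0, 5, 6, 4, 1]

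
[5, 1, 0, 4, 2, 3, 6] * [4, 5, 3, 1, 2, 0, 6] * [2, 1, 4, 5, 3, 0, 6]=[2, 0, 3, 4, 5, 1, 6]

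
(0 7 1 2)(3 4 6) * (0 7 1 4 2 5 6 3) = (0 1 5 6)(2 7 4 3)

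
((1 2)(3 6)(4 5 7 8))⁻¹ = (1 2)(3 6)(4 8 7 5)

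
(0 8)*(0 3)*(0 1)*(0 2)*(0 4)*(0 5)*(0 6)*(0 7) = (0 8 3 1 2 4 5 6 7)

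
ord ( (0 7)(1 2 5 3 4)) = 10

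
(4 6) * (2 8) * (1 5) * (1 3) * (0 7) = (0 7)(1 5 3)(2 8)(4 6)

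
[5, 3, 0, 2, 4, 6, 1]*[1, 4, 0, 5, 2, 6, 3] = [6, 5, 1, 0, 2, 3, 4]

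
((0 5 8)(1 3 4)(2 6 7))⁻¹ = (0 8 5)(1 4 3)(2 7 6)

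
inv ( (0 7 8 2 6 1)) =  (0 1 6 2 8 7)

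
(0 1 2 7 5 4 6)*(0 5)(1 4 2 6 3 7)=(0 4 3 7)(1 6 5 2)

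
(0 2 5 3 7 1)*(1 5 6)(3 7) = (0 2 6 1)(5 7)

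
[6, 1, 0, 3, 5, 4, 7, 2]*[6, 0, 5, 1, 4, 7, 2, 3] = [2, 0, 6, 1, 7, 4, 3, 5]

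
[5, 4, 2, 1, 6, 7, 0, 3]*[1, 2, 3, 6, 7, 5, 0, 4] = [5, 7, 3, 2, 0, 4, 1, 6]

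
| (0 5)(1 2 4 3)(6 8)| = 4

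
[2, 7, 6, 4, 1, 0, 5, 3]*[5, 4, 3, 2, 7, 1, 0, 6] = [3, 6, 0, 7, 4, 5, 1, 2]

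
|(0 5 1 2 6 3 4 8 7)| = 9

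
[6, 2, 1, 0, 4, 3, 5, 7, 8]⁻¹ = [3, 2, 1, 5, 4, 6, 0, 7, 8]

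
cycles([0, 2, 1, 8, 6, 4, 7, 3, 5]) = (1 2)(3 8 5 4 6 7)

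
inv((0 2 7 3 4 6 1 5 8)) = (0 8 5 1 6 4 3 7 2)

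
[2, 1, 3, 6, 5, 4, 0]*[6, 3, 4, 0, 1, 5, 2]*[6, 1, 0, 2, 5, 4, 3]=[5, 2, 6, 0, 4, 1, 3]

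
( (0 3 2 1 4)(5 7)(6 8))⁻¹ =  (0 4 1 2 3)(5 7)(6 8)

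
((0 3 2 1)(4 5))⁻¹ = (0 1 2 3)(4 5)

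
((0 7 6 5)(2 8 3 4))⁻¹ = (0 5 6 7)(2 4 3 8)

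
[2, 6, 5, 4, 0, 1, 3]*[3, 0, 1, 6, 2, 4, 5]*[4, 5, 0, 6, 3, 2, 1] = [5, 2, 3, 0, 6, 4, 1]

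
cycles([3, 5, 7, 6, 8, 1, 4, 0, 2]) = (0 3 6 4 8 2 7)(1 5)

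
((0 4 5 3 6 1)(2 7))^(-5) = (0 4 5 3 6 1)(2 7)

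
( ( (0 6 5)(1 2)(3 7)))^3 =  (1 2)(3 7)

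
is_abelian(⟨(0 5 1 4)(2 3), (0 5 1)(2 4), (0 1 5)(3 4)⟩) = no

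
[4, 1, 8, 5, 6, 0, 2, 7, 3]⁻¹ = [5, 1, 6, 8, 0, 3, 4, 7, 2]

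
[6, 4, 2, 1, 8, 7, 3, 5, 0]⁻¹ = [8, 3, 2, 6, 1, 7, 0, 5, 4]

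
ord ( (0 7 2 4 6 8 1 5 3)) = 9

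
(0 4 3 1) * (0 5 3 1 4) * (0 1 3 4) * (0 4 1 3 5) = (0 3 4 5 1) 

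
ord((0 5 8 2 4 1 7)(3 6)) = 14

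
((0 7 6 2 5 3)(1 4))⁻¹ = (0 3 5 2 6 7)(1 4)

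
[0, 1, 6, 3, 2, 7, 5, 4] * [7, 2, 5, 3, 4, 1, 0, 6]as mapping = [0→7, 1→2, 2→0, 3→3, 4→5, 5→6, 6→1, 7→4]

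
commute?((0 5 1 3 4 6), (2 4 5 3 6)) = no:(0 5 1 3 4 6)*(2 4 5 3 6) = (0 3 5 1 6)(2 4), (2 4 5 3 6)*(0 5 1 3 4 6) = (0 5 4 1 3)(2 6)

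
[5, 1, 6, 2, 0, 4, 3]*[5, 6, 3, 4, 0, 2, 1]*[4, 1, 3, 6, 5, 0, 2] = [3, 2, 1, 6, 0, 4, 5]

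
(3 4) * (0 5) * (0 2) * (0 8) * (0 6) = (0 5 2 8 6)(3 4)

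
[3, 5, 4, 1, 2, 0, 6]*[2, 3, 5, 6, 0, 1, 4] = [6, 1, 0, 3, 5, 2, 4]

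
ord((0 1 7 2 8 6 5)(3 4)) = 14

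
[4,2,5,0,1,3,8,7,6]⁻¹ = [3,4,1,5,0,2,8,7,6]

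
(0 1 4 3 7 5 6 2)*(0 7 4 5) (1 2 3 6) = (0 2 7) (1 5) (3 4 6) 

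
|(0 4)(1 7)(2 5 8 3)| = 4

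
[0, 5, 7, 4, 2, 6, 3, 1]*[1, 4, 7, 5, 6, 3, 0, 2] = [1, 3, 2, 6, 7, 0, 5, 4]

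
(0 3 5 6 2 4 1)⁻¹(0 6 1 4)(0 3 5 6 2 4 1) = (0 1 3 2)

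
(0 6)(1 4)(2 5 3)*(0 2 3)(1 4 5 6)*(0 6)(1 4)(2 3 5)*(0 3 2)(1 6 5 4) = (0 1)(2 3 4 6)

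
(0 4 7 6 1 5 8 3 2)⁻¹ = (0 2 3 8 5 1 6 7 4)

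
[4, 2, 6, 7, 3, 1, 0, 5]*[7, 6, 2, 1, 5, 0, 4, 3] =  [5, 2, 4, 3, 1, 6, 7, 0]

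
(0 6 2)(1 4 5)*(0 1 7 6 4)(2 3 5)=(0 4 2 1)(3 5 7 6)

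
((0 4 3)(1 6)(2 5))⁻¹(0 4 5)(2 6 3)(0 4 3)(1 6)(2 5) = (0 5 1)(2 4 3)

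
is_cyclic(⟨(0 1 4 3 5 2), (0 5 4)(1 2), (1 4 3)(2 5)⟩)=no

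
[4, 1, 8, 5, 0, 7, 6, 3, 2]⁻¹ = [4, 1, 8, 7, 0, 3, 6, 5, 2]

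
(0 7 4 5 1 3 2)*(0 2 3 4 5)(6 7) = (0 6 7 5 1 4)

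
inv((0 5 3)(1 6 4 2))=(0 3 5)(1 2 4 6)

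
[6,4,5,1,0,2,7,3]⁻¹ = [4,3,5,7,1,2,0,6]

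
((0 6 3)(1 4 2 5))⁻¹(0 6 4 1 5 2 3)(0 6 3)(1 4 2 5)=(0 6 3 2 4 1 5)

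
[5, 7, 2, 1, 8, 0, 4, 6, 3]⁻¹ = [5, 3, 2, 8, 6, 0, 7, 1, 4]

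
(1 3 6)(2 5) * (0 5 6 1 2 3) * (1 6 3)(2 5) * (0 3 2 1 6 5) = (0 1 3 5 6)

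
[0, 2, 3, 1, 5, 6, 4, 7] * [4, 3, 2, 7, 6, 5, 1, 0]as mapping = [0→4, 1→2, 2→7, 3→3, 4→5, 5→1, 6→6, 7→0]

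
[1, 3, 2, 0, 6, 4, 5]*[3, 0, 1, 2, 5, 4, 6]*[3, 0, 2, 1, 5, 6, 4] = [3, 2, 0, 1, 4, 6, 5]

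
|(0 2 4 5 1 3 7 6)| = 8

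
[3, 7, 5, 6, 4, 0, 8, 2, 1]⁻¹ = [5, 8, 7, 0, 4, 2, 3, 1, 6]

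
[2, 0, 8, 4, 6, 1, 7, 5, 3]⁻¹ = [1, 5, 0, 8, 3, 7, 4, 6, 2]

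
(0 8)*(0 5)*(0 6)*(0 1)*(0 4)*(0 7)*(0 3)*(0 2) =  (0 8 5 6 1 4 7 3 2)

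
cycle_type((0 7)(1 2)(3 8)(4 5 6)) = 2^3.3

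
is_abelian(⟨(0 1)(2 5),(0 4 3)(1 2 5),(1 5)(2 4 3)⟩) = no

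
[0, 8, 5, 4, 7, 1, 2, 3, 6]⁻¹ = [0, 5, 6, 7, 3, 2, 8, 4, 1]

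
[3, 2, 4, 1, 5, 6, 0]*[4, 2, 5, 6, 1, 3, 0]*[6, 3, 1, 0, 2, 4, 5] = [5, 4, 3, 1, 0, 6, 2]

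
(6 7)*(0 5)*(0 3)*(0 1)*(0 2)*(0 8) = (0 5 3 1 2 8)(6 7)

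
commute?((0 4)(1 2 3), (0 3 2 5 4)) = no:(0 4)(1 2 3) * (0 3 2 5 4) = (1 5 4 3), (0 3 2 5 4) * (0 4)(1 2 3) = (0 1 2 5)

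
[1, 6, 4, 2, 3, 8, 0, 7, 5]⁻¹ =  [6, 0, 3, 4, 2, 8, 1, 7, 5]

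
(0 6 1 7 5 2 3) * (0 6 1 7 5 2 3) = (0 1 5 3 6 7 2)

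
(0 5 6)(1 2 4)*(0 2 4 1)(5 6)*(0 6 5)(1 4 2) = (0 5)(1 2 4 6)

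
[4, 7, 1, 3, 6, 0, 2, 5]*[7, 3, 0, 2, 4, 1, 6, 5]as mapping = [0→4, 1→5, 2→3, 3→2, 4→6, 5→7, 6→0, 7→1]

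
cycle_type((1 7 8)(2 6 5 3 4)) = 3.5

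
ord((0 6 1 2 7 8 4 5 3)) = 9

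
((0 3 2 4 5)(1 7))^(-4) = (0 3 2 4 5)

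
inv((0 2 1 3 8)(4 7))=(0 8 3 1 2)(4 7)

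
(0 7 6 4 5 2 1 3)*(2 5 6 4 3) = (0 7 4 6 3)(1 2)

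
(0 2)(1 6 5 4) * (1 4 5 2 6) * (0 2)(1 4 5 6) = (0 1 4 5 6)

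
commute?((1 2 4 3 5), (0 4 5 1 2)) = no:(1 2 4 3 5)*(0 4 5 1 2) = (0 4 3 1)(2 5), (0 4 5 1 2)*(1 2 4 3 5) = (0 3 5 2)(1 4)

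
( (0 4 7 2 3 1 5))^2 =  (0 7 3 5 4 2 1)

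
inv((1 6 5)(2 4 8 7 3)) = (1 5 6)(2 3 7 8 4)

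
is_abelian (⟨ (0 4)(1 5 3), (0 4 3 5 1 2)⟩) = no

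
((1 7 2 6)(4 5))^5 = (1 7 2 6)(4 5)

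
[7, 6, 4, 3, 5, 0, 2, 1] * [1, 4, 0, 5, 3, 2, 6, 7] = [7, 6, 3, 5, 2, 1, 0, 4]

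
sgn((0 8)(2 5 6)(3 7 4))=-1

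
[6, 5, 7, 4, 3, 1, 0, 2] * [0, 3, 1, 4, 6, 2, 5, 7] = [5, 2, 7, 6, 4, 3, 0, 1]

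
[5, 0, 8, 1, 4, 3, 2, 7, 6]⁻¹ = [1, 3, 6, 5, 4, 0, 8, 7, 2]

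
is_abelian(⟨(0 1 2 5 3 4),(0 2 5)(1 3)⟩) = no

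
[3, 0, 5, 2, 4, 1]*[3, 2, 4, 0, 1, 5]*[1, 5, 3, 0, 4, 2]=[1, 0, 2, 4, 5, 3]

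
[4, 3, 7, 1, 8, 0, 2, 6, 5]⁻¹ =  [5, 3, 6, 1, 0, 8, 7, 2, 4]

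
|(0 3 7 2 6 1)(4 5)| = 6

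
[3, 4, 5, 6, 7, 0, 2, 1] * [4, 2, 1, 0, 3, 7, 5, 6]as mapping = [0→0, 1→3, 2→7, 3→5, 4→6, 5→4, 6→1, 7→2]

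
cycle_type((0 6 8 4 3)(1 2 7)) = 3.5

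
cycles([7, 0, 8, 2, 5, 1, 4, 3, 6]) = (0 7 3 2 8 6 4 5 1)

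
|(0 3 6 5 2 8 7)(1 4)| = 14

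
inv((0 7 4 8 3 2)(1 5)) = (0 2 3 8 4 7)(1 5)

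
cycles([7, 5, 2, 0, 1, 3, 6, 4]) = (0 7 4 1 5 3)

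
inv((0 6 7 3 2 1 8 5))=(0 5 8 1 2 3 7 6)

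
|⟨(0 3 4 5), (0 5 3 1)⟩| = 20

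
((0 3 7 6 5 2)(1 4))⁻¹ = (0 2 5 6 7 3)(1 4)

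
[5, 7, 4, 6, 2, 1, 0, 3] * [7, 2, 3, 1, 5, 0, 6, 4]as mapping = [0→0, 1→4, 2→5, 3→6, 4→3, 5→2, 6→7, 7→1]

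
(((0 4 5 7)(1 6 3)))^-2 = (0 5)(1 6 3)(4 7)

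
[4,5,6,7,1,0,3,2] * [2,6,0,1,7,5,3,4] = [7,5,3,4,6,2,1,0]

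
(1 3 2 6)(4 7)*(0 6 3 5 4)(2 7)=(0 6 1 5 4 2 3 7)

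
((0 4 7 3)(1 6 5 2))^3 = (0 3 7 4)(1 2 5 6)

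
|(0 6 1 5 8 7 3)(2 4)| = 14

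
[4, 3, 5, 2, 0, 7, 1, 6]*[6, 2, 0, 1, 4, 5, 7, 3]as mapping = [0→4, 1→1, 2→5, 3→0, 4→6, 5→3, 6→2, 7→7]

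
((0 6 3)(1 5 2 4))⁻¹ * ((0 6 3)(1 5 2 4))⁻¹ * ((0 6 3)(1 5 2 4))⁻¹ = (1 5 2 4)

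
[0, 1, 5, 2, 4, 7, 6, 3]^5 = [0, 1, 5, 2, 4, 7, 6, 3]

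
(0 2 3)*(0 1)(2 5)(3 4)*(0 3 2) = (0 5)(1 3)(2 4)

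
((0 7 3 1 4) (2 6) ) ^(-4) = (0 7 3 1 4) 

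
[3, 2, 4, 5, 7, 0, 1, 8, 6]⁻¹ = [5, 6, 1, 0, 2, 3, 8, 4, 7]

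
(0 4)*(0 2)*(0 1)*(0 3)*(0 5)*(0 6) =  (0 4 2 1 3 5 6)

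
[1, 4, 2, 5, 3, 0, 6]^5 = [0, 1, 2, 3, 4, 5, 6]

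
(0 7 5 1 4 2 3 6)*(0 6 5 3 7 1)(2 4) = (0 1 2 7 3 5)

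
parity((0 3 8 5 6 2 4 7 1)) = even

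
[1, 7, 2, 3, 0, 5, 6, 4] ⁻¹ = [4, 0, 2, 3, 7, 5, 6, 1] 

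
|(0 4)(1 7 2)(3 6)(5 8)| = 6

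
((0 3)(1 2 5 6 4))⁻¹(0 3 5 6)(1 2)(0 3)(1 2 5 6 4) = (0 6 4 3)(2 5)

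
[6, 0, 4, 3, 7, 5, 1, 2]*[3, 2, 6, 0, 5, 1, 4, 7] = [4, 3, 5, 0, 7, 1, 2, 6]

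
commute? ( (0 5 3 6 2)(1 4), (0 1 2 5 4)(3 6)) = no: (0 5 3 6 2)(1 4)*(0 1 2 5 4)(3 6) = (0 4 2 1)(5 6), (0 1 2 5 4)(3 6)*(0 5 3 6 2)(1 4) = (0 4 5 1)(2 3)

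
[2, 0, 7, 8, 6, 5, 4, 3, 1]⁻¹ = [1, 8, 0, 7, 6, 5, 4, 2, 3]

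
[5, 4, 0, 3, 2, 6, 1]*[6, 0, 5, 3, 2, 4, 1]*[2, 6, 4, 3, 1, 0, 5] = [1, 4, 5, 3, 0, 6, 2]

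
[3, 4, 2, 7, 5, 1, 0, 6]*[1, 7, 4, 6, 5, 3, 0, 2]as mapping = [0→6, 1→5, 2→4, 3→2, 4→3, 5→7, 6→1, 7→0]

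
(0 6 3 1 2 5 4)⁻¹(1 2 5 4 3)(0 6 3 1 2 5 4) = (0 1 2 5 4)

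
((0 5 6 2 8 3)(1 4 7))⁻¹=(0 3 8 2 6 5)(1 7 4)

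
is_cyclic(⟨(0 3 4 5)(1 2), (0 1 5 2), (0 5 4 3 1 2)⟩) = no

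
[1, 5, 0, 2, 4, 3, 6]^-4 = [1, 5, 0, 2, 4, 3, 6]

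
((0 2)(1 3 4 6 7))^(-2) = (1 6 3 7 4)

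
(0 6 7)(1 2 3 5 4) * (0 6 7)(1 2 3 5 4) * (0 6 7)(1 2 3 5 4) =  (1 5 2 4 3)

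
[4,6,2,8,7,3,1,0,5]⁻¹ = [7,6,2,5,0,8,1,4,3]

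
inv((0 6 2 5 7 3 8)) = (0 8 3 7 5 2 6)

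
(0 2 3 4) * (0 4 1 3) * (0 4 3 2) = (1 2 4 3)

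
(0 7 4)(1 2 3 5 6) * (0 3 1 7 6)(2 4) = (0 6 7 2 1 4 3 5)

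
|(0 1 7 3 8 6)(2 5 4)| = 6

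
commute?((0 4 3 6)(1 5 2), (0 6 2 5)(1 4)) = no:(0 4 3 6)(1 5 2) * (0 6 2 5)(1 4) = (0 1)(2 4 3), (0 6 2 5)(1 4) * (0 4 3 6)(1 5 2) = (1 3 6)(4 5)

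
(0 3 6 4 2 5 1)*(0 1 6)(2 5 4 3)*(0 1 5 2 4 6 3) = (0 4 2 6)(1 5 3)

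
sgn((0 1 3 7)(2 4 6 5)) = 1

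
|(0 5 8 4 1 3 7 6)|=8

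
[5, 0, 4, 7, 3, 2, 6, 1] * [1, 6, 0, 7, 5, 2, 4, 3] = [2, 1, 5, 3, 7, 0, 4, 6]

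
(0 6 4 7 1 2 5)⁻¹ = (0 5 2 1 7 4 6)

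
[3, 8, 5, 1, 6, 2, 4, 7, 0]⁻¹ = [8, 3, 5, 0, 6, 2, 4, 7, 1]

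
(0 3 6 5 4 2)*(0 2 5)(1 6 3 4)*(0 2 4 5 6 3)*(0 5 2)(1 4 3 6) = (0 2 3 5 4 1 6)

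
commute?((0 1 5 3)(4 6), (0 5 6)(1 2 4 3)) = no:(0 1 5 3)(4 6)*(0 5 6)(1 2 4 3) = (0 2 4)(1 6 3 5), (0 5 6)(1 2 4 3)*(0 1 5 3)(4 6) = (0 3 5 4)(1 2 6)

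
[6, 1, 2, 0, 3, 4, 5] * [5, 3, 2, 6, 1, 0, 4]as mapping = [0→4, 1→3, 2→2, 3→5, 4→6, 5→1, 6→0]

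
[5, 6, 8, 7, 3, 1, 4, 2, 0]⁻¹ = [8, 5, 7, 4, 6, 0, 1, 3, 2]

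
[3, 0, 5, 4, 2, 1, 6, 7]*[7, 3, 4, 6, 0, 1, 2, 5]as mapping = [0→6, 1→7, 2→1, 3→0, 4→4, 5→3, 6→2, 7→5]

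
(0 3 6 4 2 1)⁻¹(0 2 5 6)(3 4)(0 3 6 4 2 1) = (1 5 4 3)(2 6)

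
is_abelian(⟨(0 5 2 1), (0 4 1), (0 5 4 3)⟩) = no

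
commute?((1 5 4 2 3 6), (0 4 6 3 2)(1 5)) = no:(1 5 4 2 3 6)*(0 4 6 3 2)(1 5) = (0 4)(5 6), (0 4 6 3 2)(1 5)*(1 5 4 2 3 6) = (0 2)(1 4)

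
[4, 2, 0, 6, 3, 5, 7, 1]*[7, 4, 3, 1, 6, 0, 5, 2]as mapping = [0→6, 1→3, 2→7, 3→5, 4→1, 5→0, 6→2, 7→4]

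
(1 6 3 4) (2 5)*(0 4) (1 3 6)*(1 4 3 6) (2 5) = (0 3) (1 4 6) 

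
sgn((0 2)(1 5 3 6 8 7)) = 1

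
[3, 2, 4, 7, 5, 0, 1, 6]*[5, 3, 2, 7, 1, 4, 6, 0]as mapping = [0→7, 1→2, 2→1, 3→0, 4→4, 5→5, 6→3, 7→6]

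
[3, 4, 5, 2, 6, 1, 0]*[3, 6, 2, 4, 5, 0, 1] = [4, 5, 0, 2, 1, 6, 3]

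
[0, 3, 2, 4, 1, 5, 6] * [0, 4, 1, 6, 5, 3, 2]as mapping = [0→0, 1→6, 2→1, 3→5, 4→4, 5→3, 6→2]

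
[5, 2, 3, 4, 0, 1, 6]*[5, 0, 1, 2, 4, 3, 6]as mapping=[0→3, 1→1, 2→2, 3→4, 4→5, 5→0, 6→6]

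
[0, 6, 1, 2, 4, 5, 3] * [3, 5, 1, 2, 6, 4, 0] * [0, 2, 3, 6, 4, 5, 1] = [6, 0, 5, 2, 1, 4, 3]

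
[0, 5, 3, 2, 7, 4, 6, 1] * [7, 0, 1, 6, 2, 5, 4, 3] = [7, 5, 6, 1, 3, 2, 4, 0]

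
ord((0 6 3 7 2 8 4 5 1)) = 9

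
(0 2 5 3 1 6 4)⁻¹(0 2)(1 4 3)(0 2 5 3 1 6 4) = (0 1 6)(2 5)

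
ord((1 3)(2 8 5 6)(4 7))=4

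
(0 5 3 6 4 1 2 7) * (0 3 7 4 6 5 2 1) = (0 2 4)(3 5 7)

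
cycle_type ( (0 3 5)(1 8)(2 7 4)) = 2.3^2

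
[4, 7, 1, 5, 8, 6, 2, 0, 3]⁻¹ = [7, 2, 6, 8, 0, 3, 5, 1, 4]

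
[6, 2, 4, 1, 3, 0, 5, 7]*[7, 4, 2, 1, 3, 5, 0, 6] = [0, 2, 3, 4, 1, 7, 5, 6]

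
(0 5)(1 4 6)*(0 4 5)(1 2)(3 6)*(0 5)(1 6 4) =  (0 5 1)(2 6)(3 4)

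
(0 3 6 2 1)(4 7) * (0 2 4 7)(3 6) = (0 6 4)(1 2)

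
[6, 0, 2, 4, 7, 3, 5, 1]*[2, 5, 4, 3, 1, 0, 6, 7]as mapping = [0→6, 1→2, 2→4, 3→1, 4→7, 5→3, 6→0, 7→5]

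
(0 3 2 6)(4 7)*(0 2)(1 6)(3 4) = (0 4 7 3)(1 6 2)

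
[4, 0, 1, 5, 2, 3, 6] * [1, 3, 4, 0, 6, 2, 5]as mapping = [0→6, 1→1, 2→3, 3→2, 4→4, 5→0, 6→5]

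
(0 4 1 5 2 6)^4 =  (0 2 1)(4 6 5)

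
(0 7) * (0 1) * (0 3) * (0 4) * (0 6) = (0 7 1 3 4 6)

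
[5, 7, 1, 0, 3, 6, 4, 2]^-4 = [5, 2, 7, 0, 3, 6, 4, 1]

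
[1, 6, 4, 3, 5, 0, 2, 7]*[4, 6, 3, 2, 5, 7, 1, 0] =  [6, 1, 5, 2, 7, 4, 3, 0]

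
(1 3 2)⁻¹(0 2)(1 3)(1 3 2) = (0 1)(2 3)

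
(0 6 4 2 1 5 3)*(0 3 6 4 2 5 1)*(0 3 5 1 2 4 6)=(0 6 4 1 2 3 5)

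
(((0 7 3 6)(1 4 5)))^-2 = (0 3)(1 4 5)(6 7)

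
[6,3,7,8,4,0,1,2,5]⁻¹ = [5,6,7,1,4,8,0,2,3]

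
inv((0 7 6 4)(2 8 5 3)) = (0 4 6 7)(2 3 5 8)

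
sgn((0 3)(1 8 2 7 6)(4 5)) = 1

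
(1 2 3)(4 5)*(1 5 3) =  (1 2)(3 5 4)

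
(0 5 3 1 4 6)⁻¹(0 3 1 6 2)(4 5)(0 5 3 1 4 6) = (0 2 5 1 4)(3 6)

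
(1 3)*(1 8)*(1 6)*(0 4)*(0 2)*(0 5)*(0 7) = (0 4 2 5 7)(1 3 8 6)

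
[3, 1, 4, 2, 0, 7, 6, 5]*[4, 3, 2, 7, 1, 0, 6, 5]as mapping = [0→7, 1→3, 2→1, 3→2, 4→4, 5→5, 6→6, 7→0]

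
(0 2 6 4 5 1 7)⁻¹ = (0 7 1 5 4 6 2)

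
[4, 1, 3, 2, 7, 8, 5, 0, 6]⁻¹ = [7, 1, 3, 2, 0, 6, 8, 4, 5]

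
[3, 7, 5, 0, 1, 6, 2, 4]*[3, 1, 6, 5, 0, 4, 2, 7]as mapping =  [0→5, 1→7, 2→4, 3→3, 4→1, 5→2, 6→6, 7→0]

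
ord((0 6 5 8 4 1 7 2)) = 8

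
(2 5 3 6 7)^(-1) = (2 7 6 3 5)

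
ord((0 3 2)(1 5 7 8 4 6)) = 6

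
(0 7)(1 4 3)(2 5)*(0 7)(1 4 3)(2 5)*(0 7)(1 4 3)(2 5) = (0 7)(2 5)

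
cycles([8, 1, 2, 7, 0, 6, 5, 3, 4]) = (0 8 4)(3 7)(5 6)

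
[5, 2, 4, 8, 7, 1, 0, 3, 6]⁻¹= [6, 5, 1, 7, 2, 0, 8, 4, 3]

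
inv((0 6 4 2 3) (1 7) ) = (0 3 2 4 6) (1 7) 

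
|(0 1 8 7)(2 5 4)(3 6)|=12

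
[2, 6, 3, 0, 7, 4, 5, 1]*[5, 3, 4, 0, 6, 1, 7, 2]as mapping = [0→4, 1→7, 2→0, 3→5, 4→2, 5→6, 6→1, 7→3]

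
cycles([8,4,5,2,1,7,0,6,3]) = (0 8 3 2 5 7 6)(1 4)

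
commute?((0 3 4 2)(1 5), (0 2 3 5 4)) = no:(0 3 4 2)(1 5)*(0 2 3 5 4) = (0 5 1 4 3), (0 2 3 5 4)*(0 3 4 2)(1 5) = (1 5 2 4 3)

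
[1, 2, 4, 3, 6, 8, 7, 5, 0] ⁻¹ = [8, 0, 1, 3, 2, 7, 4, 6, 5] 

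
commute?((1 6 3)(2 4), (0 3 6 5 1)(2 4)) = no:(1 6 3)(2 4)*(0 3 6 5 1)(2 4) = (0 3)(1 5), (0 3 6 5 1)(2 4)*(1 6 3)(2 4) = (0 1)(5 6)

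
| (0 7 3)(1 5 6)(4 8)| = 6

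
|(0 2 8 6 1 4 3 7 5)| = 9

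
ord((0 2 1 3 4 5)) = 6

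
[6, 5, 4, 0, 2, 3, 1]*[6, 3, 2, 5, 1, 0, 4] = [4, 0, 1, 6, 2, 5, 3]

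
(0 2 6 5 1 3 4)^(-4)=(0 5 4 6 3 2 1)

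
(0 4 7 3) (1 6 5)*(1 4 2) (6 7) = (0 2 1 7 3) (4 6 5) 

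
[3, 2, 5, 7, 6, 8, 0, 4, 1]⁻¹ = [6, 8, 1, 0, 7, 2, 4, 3, 5]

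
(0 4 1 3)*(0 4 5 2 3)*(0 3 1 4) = (0 5 2 1 3)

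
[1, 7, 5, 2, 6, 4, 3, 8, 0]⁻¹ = [8, 0, 3, 6, 5, 2, 4, 1, 7]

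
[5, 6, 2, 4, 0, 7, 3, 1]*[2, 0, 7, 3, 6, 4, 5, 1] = [4, 5, 7, 6, 2, 1, 3, 0]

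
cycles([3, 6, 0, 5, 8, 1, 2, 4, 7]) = (0 3 5 1 6 2)(4 8 7)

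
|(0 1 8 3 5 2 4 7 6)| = 9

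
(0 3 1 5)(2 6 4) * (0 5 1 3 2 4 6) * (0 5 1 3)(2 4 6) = (0 4 6 2 5 1 3)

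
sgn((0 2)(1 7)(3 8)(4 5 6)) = -1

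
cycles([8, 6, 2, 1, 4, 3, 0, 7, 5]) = (0 8 5 3 1 6)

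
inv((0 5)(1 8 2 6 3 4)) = (0 5)(1 4 3 6 2 8)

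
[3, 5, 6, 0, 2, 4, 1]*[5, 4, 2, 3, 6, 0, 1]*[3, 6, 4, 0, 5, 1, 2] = [0, 3, 6, 1, 4, 2, 5] 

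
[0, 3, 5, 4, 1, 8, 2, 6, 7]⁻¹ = [0, 4, 6, 1, 3, 2, 7, 8, 5]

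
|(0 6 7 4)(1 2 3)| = 12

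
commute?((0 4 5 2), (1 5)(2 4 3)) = no:(0 4 5 2) * (1 5)(2 4 3) = (0 3 2)(1 5 4), (1 5)(2 4 3) * (0 4 5 2) = (0 4 3)(1 2 5)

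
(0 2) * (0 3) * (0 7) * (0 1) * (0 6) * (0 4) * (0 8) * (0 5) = (0 2 3 7 1 6 4 8 5)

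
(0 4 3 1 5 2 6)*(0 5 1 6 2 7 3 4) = (3 6 5 7)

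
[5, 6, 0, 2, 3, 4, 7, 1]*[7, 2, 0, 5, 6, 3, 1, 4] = [3, 1, 7, 0, 5, 6, 4, 2]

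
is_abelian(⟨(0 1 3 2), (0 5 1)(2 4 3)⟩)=no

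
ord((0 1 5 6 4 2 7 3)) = 8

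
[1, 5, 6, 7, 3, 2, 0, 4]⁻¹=[6, 0, 5, 4, 7, 1, 2, 3]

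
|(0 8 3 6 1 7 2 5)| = 8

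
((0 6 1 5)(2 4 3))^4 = (2 4 3)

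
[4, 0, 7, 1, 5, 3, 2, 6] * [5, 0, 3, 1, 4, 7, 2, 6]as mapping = [0→4, 1→5, 2→6, 3→0, 4→7, 5→1, 6→3, 7→2]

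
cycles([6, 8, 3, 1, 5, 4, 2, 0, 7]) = (0 6 2 3 1 8 7)(4 5)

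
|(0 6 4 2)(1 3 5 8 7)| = 20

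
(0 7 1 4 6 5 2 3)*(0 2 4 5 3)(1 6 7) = (0 1 5 4 7 6 3 2)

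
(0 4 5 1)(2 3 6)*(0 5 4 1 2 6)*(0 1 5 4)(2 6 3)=(0 5 6 3 1 4)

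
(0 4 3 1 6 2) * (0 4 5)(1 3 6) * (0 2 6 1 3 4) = (0 5 2)(1 3 4)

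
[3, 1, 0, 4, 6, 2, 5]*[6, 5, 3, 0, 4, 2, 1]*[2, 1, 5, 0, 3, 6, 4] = [2, 6, 4, 3, 1, 0, 5]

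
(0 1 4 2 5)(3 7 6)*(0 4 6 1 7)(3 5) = (0 7 1 6 5 4 2 3)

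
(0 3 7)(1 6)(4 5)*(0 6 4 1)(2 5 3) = (0 2 5 1 4 3 7 6)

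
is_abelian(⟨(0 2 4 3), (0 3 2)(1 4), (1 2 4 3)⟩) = no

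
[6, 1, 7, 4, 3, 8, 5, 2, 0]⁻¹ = [8, 1, 7, 4, 3, 6, 0, 2, 5]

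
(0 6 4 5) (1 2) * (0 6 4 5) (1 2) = (0 4) (5 6) 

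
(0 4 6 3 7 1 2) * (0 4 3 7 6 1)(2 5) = (0 3 6 7)(1 5 2 4)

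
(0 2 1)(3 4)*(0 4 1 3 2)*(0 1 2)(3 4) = (0 1 3 2 4)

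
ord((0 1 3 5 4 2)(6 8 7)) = 6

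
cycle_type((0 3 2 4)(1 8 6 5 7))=4.5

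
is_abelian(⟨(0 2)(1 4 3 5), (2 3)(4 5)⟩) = no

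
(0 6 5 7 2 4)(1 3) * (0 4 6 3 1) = (0 3)(2 6 5 7)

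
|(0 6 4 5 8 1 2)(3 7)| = 14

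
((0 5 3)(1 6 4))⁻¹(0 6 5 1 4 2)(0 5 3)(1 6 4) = (1 2 5 4 3 6)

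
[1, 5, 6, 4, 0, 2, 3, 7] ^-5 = [5, 2, 3, 0, 1, 6, 4, 7] 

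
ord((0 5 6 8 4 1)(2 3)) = 6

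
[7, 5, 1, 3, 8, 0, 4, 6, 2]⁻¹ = [5, 2, 8, 3, 6, 1, 7, 0, 4]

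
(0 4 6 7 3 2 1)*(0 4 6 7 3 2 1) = (0 6 3 1 4 7 2)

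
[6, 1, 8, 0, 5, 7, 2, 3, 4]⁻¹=[3, 1, 6, 7, 8, 4, 0, 5, 2]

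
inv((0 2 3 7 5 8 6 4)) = (0 4 6 8 5 7 3 2)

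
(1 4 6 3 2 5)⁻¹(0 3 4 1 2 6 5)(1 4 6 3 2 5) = (0 2 6 4 5 3 1)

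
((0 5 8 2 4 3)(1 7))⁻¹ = (0 3 4 2 8 5)(1 7)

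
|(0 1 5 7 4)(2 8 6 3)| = 20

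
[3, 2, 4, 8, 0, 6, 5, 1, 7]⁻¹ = [4, 7, 1, 0, 2, 6, 5, 8, 3]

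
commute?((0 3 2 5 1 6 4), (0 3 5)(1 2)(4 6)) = no:(0 3 2 5 1 6 4)*(0 3 5)(1 2)(4 6) = (0 5 2)(1 4 3), (0 3 5)(1 2)(4 6)*(0 3 2 5 1 6 4) = (0 2 6)(1 5 3)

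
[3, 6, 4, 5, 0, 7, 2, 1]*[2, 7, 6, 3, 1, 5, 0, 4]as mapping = [0→3, 1→0, 2→1, 3→5, 4→2, 5→4, 6→6, 7→7]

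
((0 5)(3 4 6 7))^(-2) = (3 6)(4 7)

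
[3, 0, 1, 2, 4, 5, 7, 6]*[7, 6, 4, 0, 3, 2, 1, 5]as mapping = [0→0, 1→7, 2→6, 3→4, 4→3, 5→2, 6→5, 7→1]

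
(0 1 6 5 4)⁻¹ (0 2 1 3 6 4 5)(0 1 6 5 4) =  (0 4 1 2 6 3 5)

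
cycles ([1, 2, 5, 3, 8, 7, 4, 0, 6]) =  (0 1 2 5 7)(4 8 6)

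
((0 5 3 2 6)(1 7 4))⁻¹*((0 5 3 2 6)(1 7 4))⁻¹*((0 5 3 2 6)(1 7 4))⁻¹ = (0 3 6 5 2)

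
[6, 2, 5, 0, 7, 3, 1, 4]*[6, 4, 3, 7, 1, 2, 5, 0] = [5, 3, 2, 6, 0, 7, 4, 1]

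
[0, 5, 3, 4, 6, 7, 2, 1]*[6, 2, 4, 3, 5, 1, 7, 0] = [6, 1, 3, 5, 7, 0, 4, 2]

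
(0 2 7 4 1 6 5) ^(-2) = (0 6 4 2 5 1 7) 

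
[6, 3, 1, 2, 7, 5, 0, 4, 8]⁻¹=[6, 2, 3, 1, 7, 5, 0, 4, 8]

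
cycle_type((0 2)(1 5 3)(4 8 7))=2.3^2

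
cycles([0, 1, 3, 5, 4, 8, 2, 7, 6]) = (2 3 5 8 6)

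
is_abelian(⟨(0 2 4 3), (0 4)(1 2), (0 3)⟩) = no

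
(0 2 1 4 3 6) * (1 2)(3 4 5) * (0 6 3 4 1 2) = (0 2)(1 5 4)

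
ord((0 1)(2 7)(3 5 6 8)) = 4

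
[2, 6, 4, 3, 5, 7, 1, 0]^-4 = [2, 1, 4, 3, 5, 7, 6, 0]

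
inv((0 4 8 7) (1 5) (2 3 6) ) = (0 7 8 4) (1 5) (2 6 3) 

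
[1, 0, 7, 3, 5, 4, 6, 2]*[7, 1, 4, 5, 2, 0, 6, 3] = [1, 7, 3, 5, 0, 2, 6, 4]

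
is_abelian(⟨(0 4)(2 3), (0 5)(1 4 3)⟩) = no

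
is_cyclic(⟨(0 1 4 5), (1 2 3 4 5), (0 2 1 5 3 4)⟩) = no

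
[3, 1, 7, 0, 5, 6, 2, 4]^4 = [0, 1, 6, 3, 7, 4, 5, 2]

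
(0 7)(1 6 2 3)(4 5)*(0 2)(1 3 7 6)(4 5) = (0 6)(2 7)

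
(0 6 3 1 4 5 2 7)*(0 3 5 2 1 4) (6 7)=(0 7 3 4 2 6 5 1) 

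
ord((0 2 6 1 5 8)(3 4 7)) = 6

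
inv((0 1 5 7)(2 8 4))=(0 7 5 1)(2 4 8)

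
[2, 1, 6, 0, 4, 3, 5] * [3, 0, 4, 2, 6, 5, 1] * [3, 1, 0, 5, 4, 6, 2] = [4, 3, 1, 5, 2, 0, 6]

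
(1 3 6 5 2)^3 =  (1 5 3 2 6)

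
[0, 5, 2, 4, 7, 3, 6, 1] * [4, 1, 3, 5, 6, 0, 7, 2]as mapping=[0→4, 1→0, 2→3, 3→6, 4→2, 5→5, 6→7, 7→1]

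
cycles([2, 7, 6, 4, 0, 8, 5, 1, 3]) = (0 2 6 5 8 3 4)(1 7)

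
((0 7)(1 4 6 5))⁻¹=(0 7)(1 5 6 4)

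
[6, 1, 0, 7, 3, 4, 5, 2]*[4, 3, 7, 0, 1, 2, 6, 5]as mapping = [0→6, 1→3, 2→4, 3→5, 4→0, 5→1, 6→2, 7→7]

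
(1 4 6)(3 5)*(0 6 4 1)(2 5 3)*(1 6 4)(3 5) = (0 4 1 6)(2 3 5)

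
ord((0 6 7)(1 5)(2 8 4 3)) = 12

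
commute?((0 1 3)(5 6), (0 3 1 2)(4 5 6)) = no:(0 1 3)(5 6) * (0 3 1 2)(4 5 6) = (0 2)(4 5), (0 3 1 2)(4 5 6) * (0 1 3)(5 6) = (1 2)(4 6)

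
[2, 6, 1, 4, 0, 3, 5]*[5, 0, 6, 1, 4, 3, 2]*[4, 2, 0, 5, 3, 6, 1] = [1, 0, 4, 3, 6, 2, 5]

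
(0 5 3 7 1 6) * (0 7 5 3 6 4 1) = (0 3 5 6 7)(1 4)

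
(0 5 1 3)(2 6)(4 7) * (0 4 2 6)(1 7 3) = (0 5 7 2)(3 4)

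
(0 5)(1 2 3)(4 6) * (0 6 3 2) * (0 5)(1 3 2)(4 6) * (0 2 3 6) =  (0 2 1 5 4 3 6)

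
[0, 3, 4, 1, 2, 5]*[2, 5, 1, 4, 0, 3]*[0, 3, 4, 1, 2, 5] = [4, 2, 0, 5, 3, 1]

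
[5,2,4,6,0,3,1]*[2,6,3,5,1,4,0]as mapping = [0→4,1→3,2→1,3→0,4→2,5→5,6→6]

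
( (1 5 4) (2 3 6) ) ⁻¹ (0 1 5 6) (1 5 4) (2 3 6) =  (0 5 4 2) 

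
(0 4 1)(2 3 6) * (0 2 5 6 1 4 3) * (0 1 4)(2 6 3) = (0 2 1 6 5 3 4)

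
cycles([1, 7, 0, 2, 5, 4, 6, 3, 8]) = (0 1 7 3 2)(4 5)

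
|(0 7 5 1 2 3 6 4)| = 8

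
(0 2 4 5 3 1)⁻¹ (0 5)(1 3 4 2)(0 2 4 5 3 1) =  (0 1 5 4)(2 3)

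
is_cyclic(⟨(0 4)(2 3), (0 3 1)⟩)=no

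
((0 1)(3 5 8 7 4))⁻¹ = (0 1)(3 4 7 8 5)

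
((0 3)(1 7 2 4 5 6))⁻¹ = (0 3)(1 6 5 4 2 7)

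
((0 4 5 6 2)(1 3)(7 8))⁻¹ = (0 2 6 5 4)(1 3)(7 8)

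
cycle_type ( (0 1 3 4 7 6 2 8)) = 8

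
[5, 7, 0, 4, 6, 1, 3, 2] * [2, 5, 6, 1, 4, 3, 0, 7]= [3, 7, 2, 4, 0, 5, 1, 6]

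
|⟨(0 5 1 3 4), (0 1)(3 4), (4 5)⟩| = 120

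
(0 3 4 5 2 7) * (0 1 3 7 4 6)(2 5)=(0 7 1 3 6)(2 4)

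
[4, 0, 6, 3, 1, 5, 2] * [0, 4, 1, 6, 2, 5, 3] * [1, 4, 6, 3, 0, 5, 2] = [6, 1, 3, 2, 0, 5, 4]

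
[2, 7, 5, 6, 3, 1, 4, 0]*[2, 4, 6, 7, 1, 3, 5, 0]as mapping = [0→6, 1→0, 2→3, 3→5, 4→7, 5→4, 6→1, 7→2]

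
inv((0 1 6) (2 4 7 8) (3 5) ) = (0 6 1) (2 8 7 4) (3 5) 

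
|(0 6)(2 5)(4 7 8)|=6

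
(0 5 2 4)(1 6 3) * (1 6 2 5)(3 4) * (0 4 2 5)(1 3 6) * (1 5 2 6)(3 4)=(0 4 3 5)(1 2)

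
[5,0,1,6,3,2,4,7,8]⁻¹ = [1,2,5,4,6,0,3,7,8]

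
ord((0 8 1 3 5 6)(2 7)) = 6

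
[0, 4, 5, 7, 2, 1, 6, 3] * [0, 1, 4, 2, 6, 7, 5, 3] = [0, 6, 7, 3, 4, 1, 5, 2]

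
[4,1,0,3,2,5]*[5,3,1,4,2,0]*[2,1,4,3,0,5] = [4,3,5,0,1,2]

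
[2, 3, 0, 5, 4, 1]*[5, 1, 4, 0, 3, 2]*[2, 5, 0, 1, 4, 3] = [4, 2, 3, 0, 1, 5] 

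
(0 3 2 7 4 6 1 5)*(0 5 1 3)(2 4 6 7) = (3 4 7 6)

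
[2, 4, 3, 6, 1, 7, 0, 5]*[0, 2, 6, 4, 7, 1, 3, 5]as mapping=[0→6, 1→7, 2→4, 3→3, 4→2, 5→5, 6→0, 7→1]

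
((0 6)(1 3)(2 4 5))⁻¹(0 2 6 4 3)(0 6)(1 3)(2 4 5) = (0 5 1 6 4)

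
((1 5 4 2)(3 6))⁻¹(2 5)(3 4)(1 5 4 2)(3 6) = (1 4)(2 6)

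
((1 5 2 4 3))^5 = ()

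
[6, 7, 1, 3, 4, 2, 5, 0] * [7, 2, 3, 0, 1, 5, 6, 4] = [6, 4, 2, 0, 1, 3, 5, 7]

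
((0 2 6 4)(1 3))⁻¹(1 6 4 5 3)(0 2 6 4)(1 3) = (0 5 1 3 4)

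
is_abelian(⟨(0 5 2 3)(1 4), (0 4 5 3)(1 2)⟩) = no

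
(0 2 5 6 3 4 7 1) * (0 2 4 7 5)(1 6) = (0 4 5 1 2)(3 7 6)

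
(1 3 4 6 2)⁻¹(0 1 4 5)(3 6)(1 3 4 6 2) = (0 3 6 5)(2 4)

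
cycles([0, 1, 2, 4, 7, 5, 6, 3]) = (3 4 7)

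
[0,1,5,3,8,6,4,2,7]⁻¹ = [0,1,7,3,6,2,5,8,4]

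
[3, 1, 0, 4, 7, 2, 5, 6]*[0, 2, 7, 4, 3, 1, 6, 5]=[4, 2, 0, 3, 5, 7, 1, 6]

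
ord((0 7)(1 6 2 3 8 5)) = 6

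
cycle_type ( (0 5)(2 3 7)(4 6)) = 2^2.3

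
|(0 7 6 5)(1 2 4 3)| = 4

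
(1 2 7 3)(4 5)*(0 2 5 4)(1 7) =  (0 2 1 5)(3 7)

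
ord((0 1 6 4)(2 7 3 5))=4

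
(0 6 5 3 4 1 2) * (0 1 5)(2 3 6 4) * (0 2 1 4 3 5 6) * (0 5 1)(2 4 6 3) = (0 2 6 4 3)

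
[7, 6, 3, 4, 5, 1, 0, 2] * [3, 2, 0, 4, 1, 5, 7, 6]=[6, 7, 4, 1, 5, 2, 3, 0]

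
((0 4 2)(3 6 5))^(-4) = (0 2 4)(3 5 6)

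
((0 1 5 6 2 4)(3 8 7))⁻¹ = (0 4 2 6 5 1)(3 7 8)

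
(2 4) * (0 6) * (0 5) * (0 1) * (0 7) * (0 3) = (0 6 5 1 7 3)(2 4)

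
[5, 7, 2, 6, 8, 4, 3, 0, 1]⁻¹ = [7, 8, 2, 6, 5, 0, 3, 1, 4]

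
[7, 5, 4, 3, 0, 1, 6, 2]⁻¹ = [4, 5, 7, 3, 2, 1, 6, 0]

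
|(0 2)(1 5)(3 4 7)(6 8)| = 6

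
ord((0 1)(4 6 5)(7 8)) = 6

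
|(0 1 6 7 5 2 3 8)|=8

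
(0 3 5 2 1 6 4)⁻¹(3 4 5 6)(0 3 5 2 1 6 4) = (0 2 4 5)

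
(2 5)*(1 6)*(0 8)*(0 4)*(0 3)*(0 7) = (0 8 4 3 7)(1 6)(2 5)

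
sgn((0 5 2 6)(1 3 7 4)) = 1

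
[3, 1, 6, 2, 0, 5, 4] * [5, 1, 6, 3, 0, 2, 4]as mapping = [0→3, 1→1, 2→4, 3→6, 4→5, 5→2, 6→0]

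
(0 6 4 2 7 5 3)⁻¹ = (0 3 5 7 2 4 6)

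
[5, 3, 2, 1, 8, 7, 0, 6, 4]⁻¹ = [6, 3, 2, 1, 8, 0, 7, 5, 4]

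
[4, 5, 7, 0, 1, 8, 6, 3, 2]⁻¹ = [3, 4, 8, 7, 0, 1, 6, 2, 5]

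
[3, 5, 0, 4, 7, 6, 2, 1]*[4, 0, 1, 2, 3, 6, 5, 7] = [2, 6, 4, 3, 7, 5, 1, 0]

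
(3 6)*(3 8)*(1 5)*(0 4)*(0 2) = (0 4 2)(1 5)(3 6 8)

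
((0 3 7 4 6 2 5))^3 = (0 4 5 7 2 3 6)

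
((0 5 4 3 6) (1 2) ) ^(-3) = (0 4 6 5 3) (1 2) 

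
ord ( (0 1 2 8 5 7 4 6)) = 8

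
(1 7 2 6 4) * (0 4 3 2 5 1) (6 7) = (0 4) (1 6 3 2 7 5) 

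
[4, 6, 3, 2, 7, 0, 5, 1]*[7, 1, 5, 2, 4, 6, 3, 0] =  [4, 3, 2, 5, 0, 7, 6, 1]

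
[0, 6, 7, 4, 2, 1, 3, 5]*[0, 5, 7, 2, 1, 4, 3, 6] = [0, 3, 6, 1, 7, 5, 2, 4]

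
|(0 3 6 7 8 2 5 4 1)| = 9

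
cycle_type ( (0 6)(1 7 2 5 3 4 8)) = 2.7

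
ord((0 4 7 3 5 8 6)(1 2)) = 14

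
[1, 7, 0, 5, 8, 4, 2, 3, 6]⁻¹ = [2, 0, 6, 7, 5, 3, 8, 1, 4]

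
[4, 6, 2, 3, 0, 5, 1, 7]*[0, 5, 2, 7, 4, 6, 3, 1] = [4, 3, 2, 7, 0, 6, 5, 1]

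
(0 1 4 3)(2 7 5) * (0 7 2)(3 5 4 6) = (0 1 6 3 7 4 5)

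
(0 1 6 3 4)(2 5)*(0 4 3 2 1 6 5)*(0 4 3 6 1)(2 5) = (0 1 2 4 3 6 5)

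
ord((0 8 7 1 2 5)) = 6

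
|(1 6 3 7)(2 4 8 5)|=4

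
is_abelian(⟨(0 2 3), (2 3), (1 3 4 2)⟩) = no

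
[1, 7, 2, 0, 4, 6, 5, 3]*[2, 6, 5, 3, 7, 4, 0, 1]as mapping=[0→6, 1→1, 2→5, 3→2, 4→7, 5→0, 6→4, 7→3]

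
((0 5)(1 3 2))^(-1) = (0 5)(1 2 3)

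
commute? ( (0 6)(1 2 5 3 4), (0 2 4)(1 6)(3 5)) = no: (0 6)(1 2 5 3 4) * (0 2 4)(1 6)(3 5) = (0 1 4 6 2 3), (0 2 4)(1 6)(3 5) * (0 6)(1 2 5 3 4) = (0 5 4 6 2 1)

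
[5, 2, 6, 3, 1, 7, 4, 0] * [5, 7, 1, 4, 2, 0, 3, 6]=[0, 1, 3, 4, 7, 6, 2, 5]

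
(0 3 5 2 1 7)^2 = (0 5 1)(2 7 3)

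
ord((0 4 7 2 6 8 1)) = 7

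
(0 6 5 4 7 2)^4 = (0 7 5)(2 4 6)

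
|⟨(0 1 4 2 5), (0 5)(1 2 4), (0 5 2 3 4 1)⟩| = 720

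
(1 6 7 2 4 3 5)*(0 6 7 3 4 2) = (0 6 3 5 1 7)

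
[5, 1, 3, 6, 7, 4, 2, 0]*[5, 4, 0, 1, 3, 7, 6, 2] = [7, 4, 1, 6, 2, 3, 0, 5]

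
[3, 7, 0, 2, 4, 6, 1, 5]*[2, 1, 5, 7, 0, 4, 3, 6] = [7, 6, 2, 5, 0, 3, 1, 4]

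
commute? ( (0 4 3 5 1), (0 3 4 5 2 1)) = no: (0 4 3 5 1)*(0 3 4 5 2 1) = (0 5)(1 3 2), (0 3 4 5 2 1)*(0 4 3 5 1) = (0 5 2)(1 4)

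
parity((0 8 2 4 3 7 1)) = even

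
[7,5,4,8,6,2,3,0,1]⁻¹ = [7,8,5,6,2,1,4,0,3]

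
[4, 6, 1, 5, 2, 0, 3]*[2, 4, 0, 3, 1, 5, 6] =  [1, 6, 4, 5, 0, 2, 3]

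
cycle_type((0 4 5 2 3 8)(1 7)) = 2.6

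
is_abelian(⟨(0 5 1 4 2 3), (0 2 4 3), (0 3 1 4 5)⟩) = no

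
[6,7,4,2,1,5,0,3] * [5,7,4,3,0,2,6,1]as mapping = [0→6,1→1,2→0,3→4,4→7,5→2,6→5,7→3]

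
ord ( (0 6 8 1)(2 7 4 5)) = 4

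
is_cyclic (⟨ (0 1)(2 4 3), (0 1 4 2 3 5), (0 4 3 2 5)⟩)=no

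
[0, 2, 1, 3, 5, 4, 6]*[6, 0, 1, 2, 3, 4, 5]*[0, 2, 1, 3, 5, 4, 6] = [6, 2, 0, 1, 5, 3, 4]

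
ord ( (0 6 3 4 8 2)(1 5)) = 6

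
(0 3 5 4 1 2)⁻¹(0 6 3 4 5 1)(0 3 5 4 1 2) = (1 4 2 3 6 5)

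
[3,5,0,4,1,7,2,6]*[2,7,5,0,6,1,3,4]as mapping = [0→0,1→1,2→2,3→6,4→7,5→4,6→5,7→3]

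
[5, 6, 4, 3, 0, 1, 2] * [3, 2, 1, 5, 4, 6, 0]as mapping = [0→6, 1→0, 2→4, 3→5, 4→3, 5→2, 6→1]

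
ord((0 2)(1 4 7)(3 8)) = 6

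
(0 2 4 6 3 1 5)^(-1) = (0 5 1 3 6 4 2)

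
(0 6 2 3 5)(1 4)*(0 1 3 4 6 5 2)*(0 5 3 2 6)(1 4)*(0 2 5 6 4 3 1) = (0 1 2)(3 4 5)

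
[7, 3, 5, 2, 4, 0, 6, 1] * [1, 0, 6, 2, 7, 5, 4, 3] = [3, 2, 5, 6, 7, 1, 4, 0]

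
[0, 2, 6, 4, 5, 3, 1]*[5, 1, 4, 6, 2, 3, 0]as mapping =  [0→5, 1→4, 2→0, 3→2, 4→3, 5→6, 6→1]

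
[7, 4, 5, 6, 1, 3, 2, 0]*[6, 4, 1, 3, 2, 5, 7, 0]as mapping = [0→0, 1→2, 2→5, 3→7, 4→4, 5→3, 6→1, 7→6]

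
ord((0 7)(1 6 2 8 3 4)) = 6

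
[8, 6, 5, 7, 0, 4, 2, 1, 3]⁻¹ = [4, 7, 6, 8, 5, 2, 1, 3, 0]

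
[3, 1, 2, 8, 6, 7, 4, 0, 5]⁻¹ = [7, 1, 2, 0, 6, 8, 4, 5, 3]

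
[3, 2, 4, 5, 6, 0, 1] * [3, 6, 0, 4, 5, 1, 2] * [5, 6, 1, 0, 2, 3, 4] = [2, 5, 3, 6, 1, 0, 4]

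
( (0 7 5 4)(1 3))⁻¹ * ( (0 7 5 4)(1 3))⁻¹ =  (0 5)(4 7)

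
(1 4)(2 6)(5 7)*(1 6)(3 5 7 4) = (1 3 5 4 6 2)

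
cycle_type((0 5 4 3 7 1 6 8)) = 8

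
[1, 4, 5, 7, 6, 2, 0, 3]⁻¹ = [6, 0, 5, 7, 1, 2, 4, 3]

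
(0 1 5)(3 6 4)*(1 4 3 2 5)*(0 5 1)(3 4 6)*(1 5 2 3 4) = (0 6 1)(2 5)(3 4)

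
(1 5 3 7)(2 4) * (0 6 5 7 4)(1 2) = (0 6 5 3 4 1 7 2)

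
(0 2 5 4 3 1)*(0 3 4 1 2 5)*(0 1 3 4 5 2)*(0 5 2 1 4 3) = (0 1 3 5)(2 4)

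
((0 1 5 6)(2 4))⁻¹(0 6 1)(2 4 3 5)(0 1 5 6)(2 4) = (0 5 1)(2 3 6 4)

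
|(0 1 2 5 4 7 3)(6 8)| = 14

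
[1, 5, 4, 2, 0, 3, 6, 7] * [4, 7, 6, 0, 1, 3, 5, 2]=[7, 3, 1, 6, 4, 0, 5, 2] 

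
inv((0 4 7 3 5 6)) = (0 6 5 3 7 4)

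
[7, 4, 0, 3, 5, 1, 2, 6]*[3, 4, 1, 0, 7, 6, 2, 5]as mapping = [0→5, 1→7, 2→3, 3→0, 4→6, 5→4, 6→1, 7→2]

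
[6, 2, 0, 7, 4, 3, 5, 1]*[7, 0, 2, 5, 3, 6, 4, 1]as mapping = [0→4, 1→2, 2→7, 3→1, 4→3, 5→5, 6→6, 7→0]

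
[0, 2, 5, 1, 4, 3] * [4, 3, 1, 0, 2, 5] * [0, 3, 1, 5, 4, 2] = [4, 3, 2, 5, 1, 0]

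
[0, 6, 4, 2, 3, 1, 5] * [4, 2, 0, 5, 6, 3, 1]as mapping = [0→4, 1→1, 2→6, 3→0, 4→5, 5→2, 6→3]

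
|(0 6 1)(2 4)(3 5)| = 6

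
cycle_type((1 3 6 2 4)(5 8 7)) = 3.5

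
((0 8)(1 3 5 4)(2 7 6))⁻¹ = (0 8)(1 4 5 3)(2 6 7)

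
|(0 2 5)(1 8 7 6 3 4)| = 6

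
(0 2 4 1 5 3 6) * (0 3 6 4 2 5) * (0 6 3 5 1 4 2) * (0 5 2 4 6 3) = (0 1 3 4 6 2 5)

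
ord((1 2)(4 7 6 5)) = 4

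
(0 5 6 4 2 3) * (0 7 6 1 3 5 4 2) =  (0 4)(1 3 7 6 2 5)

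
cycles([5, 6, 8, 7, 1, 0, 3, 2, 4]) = (0 5)(1 6 3 7 2 8 4)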